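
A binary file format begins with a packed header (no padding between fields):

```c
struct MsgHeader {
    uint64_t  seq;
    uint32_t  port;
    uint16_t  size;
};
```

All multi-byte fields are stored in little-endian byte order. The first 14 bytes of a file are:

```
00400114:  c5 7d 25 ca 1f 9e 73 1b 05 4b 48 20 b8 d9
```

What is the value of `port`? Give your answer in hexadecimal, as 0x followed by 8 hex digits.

0x20484B05

`port` follows `seq` (8 bytes), so it starts at byte offset 8 and occupies 4 bytes.
Bytes at offsets 8..11: 05 4B 48 20.
In little-endian order the low byte comes first in memory.
Reassemble most-significant byte first: 20 48 4B 05 → 0x20484B05.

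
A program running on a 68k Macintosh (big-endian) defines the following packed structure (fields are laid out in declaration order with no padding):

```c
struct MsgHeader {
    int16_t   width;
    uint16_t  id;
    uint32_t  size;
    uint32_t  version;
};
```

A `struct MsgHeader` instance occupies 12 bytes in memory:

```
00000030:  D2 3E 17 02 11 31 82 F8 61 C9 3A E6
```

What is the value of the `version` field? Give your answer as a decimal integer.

1640577766

`version` follows `width` (2 B), `id` (2 B), `size` (4 B), so it starts at offset 2 + 2 + 4 = 8 and occupies 4 bytes.
Bytes at offsets 8..11: 61 C9 3A E6.
In big-endian order the high byte comes first in memory.
The bytes are already most-significant first: 0x61C93AE6.
0x61C93AE6 = 1640577766.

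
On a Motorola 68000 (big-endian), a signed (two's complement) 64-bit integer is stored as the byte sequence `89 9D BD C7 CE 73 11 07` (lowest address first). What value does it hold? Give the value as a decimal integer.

Big-endian stores the most-significant byte at the lowest address.
The bytes are already most-significant first: 0x899DBDC7CE731107.
Top bit is set, so as a signed 64-bit value this is 0x899DBDC7CE731107 − 2^64 = -8530453453310062329.

-8530453453310062329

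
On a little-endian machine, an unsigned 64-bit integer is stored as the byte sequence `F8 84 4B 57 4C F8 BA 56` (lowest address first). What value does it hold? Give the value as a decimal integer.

6249580439695754488

Little-endian stores the least-significant byte at the lowest address.
Reassemble most-significant byte first: 56 BA F8 4C 57 4B 84 F8 → 0x56BAF84C574B84F8.
0x56BAF84C574B84F8 = 6249580439695754488.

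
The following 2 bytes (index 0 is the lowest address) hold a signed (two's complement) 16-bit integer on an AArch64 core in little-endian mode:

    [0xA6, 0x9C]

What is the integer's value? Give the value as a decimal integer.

In little-endian order the low byte comes first in memory.
Reassemble most-significant byte first: 9C A6 → 0x9CA6.
Top bit is set, so as a signed 16-bit value this is 0x9CA6 − 2^16 = -25434.

-25434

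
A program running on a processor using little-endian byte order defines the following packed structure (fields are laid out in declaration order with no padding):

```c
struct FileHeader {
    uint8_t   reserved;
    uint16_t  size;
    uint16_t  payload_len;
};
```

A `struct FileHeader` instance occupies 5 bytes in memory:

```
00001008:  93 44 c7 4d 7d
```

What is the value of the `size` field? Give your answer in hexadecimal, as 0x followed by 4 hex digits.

0xC744

`size` follows `reserved` (1 byte), so it starts at byte offset 1 and occupies 2 bytes.
Bytes at offsets 1..2: 44 C7.
Little-endian: lowest address holds the least-significant byte.
Reassemble most-significant byte first: C7 44 → 0xC744.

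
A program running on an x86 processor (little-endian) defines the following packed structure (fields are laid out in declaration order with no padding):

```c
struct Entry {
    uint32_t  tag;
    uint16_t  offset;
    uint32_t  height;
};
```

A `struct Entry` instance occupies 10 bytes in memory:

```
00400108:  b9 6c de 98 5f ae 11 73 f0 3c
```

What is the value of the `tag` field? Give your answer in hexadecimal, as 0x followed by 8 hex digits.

0x98DE6CB9

`tag` is the first field, at byte offset 0, occupying 4 bytes.
Bytes at offsets 0..3: B9 6C DE 98.
In little-endian order the low byte comes first in memory.
Reassemble most-significant byte first: 98 DE 6C B9 → 0x98DE6CB9.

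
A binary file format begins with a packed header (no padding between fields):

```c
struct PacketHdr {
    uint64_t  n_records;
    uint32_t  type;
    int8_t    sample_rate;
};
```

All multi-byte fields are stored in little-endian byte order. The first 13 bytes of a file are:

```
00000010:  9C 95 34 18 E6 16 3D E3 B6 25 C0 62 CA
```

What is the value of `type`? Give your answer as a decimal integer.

`type` follows `n_records` (8 bytes), so it starts at byte offset 8 and occupies 4 bytes.
Bytes at offsets 8..11: B6 25 C0 62.
Little-endian stores the least-significant byte at the lowest address.
Reassemble most-significant byte first: 62 C0 25 B6 → 0x62C025B6.
0x62C025B6 = 1656759734.

1656759734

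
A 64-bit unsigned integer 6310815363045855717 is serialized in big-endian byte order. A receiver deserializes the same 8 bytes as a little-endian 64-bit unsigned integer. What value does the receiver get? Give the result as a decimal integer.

6310815363045855717 in 64-bit hexadecimal is 0x57948522F56D11E5.
Stored big-endian, the bytes at ascending addresses are 57 94 85 22 F5 6D 11 E5.
Read back as little-endian, the first byte is least significant, giving 0xE5116DF522859457.
0xE5116DF522859457 = 16506095008903173207.

16506095008903173207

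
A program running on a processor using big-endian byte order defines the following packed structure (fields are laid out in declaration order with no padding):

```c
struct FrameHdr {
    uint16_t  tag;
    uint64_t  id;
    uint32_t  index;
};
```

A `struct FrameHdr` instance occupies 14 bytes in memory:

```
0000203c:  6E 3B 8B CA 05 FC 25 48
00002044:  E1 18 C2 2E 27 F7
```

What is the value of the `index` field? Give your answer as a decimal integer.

3257804791

`index` follows `tag` (2 B), `id` (8 B), so it starts at offset 2 + 8 = 10 and occupies 4 bytes.
Bytes at offsets 10..13: C2 2E 27 F7.
In big-endian order the high byte comes first in memory.
The bytes are already most-significant first: 0xC22E27F7.
0xC22E27F7 = 3257804791.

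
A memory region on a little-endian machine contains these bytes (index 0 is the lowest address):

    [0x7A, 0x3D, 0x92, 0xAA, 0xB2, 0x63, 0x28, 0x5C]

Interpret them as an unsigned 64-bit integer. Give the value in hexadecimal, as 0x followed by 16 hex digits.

Little-endian: lowest address holds the least-significant byte.
Reassemble most-significant byte first: 5C 28 63 B2 AA 92 3D 7A → 0x5C2863B2AA923D7A.

0x5C2863B2AA923D7A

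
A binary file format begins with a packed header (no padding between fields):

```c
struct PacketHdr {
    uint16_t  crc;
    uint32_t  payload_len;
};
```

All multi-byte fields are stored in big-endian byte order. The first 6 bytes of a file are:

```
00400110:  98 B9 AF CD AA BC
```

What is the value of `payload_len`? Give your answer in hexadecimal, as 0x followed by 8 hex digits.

`payload_len` follows `crc` (2 bytes), so it starts at byte offset 2 and occupies 4 bytes.
Bytes at offsets 2..5: AF CD AA BC.
In big-endian order the high byte comes first in memory.
The bytes are already most-significant first: 0xAFCDAABC.

0xAFCDAABC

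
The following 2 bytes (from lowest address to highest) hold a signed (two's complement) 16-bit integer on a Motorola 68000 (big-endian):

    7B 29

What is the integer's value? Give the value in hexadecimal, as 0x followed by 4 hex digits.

0x7B29

Big-endian: lowest address holds the most-significant byte.
The bytes are already most-significant first: 0x7B29.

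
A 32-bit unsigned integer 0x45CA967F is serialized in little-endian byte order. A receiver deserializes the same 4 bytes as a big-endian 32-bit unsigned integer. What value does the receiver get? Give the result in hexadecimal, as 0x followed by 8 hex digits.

0x7F96CA45

Stored little-endian, the bytes at ascending addresses are 7F 96 CA 45.
Read back as big-endian, the last byte is least significant, giving 0x7F96CA45.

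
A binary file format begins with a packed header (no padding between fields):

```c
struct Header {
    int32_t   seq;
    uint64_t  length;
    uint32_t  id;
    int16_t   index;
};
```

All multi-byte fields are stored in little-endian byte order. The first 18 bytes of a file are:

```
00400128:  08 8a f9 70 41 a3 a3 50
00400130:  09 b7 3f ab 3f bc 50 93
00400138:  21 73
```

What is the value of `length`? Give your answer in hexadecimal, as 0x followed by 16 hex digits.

0xAB3FB70950A3A341

`length` follows `seq` (4 bytes), so it starts at byte offset 4 and occupies 8 bytes.
Bytes at offsets 4..11: 41 A3 A3 50 09 B7 3F AB.
Little-endian stores the least-significant byte at the lowest address.
Reassemble most-significant byte first: AB 3F B7 09 50 A3 A3 41 → 0xAB3FB70950A3A341.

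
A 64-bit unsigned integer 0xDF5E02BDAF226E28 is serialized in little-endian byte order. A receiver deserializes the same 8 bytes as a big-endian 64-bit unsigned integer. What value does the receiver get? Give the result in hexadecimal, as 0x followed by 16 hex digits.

0x286E22AFBD025EDF

Stored little-endian, the bytes at ascending addresses are 28 6E 22 AF BD 02 5E DF.
Read back as big-endian, the last byte is least significant, giving 0x286E22AFBD025EDF.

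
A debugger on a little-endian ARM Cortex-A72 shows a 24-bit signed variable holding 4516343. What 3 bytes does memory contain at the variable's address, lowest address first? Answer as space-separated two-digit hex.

4516343 in hexadecimal, padded to 24 bits, is 0x44E9F7.
Split into bytes (most-significant first): 44 E9 F7.
Little-endian: lowest address holds the least-significant byte.
So at ascending addresses the bytes are F7 E9 44.

F7 E9 44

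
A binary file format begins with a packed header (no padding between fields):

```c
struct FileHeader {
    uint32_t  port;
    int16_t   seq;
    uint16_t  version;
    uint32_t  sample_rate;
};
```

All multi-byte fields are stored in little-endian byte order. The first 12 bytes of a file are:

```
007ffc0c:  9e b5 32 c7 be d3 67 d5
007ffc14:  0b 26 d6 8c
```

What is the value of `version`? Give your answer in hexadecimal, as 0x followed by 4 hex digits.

0xD567

`version` follows `port` (4 B), `seq` (2 B), so it starts at offset 4 + 2 = 6 and occupies 2 bytes.
Bytes at offsets 6..7: 67 D5.
In little-endian order the low byte comes first in memory.
Reassemble most-significant byte first: D5 67 → 0xD567.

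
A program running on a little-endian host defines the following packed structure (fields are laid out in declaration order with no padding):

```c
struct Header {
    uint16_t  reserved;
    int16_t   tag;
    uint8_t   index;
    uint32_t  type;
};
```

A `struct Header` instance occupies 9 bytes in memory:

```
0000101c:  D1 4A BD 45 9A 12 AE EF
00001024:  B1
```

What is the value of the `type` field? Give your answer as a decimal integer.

2985274898

`type` follows `reserved` (2 B), `tag` (2 B), `index` (1 B), so it starts at offset 2 + 2 + 1 = 5 and occupies 4 bytes.
Bytes at offsets 5..8: 12 AE EF B1.
Little-endian stores the least-significant byte at the lowest address.
Reassemble most-significant byte first: B1 EF AE 12 → 0xB1EFAE12.
0xB1EFAE12 = 2985274898.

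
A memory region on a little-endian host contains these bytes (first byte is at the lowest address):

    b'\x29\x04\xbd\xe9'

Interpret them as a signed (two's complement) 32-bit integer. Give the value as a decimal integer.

-373488599

Little-endian: lowest address holds the least-significant byte.
Reassemble most-significant byte first: E9 BD 04 29 → 0xE9BD0429.
Top bit is set, so as a signed 32-bit value this is 0xE9BD0429 − 2^32 = -373488599.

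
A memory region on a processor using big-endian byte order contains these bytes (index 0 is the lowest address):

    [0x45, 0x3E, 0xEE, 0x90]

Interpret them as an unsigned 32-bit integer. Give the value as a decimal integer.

1161752208

Big-endian: lowest address holds the most-significant byte.
The bytes are already most-significant first: 0x453EEE90.
0x453EEE90 = 1161752208.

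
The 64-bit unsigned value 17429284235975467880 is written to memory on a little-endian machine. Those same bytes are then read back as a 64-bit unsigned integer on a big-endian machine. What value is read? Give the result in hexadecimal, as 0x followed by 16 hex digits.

0x6823A216AB41E1F1

17429284235975467880 in 64-bit hexadecimal is 0xF1E141AB16A22368.
Stored little-endian, the bytes at ascending addresses are 68 23 A2 16 AB 41 E1 F1.
Read back as big-endian, the last byte is least significant, giving 0x6823A216AB41E1F1.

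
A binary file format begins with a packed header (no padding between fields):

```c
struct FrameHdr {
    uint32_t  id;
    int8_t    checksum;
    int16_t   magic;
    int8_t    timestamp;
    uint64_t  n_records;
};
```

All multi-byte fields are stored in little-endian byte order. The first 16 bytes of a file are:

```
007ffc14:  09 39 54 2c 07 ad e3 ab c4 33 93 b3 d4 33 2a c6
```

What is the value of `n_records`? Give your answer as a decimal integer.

`n_records` follows `id` (4 B), `checksum` (1 B), `magic` (2 B), `timestamp` (1 B), so it starts at offset 4 + 1 + 2 + 1 = 8 and occupies 8 bytes.
Bytes at offsets 8..15: C4 33 93 B3 D4 33 2A C6.
Little-endian: lowest address holds the least-significant byte.
Reassemble most-significant byte first: C6 2A 33 D4 B3 93 33 C4 → 0xC62A33D4B39333C4.
0xC62A33D4B39333C4 = 14279282557170430916.

14279282557170430916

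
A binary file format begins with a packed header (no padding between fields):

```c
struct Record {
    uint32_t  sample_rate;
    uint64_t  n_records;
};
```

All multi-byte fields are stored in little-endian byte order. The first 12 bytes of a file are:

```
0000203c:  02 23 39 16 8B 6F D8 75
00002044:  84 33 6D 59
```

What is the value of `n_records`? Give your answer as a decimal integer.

6443863285842866059

`n_records` follows `sample_rate` (4 bytes), so it starts at byte offset 4 and occupies 8 bytes.
Bytes at offsets 4..11: 8B 6F D8 75 84 33 6D 59.
Little-endian stores the least-significant byte at the lowest address.
Reassemble most-significant byte first: 59 6D 33 84 75 D8 6F 8B → 0x596D338475D86F8B.
0x596D338475D86F8B = 6443863285842866059.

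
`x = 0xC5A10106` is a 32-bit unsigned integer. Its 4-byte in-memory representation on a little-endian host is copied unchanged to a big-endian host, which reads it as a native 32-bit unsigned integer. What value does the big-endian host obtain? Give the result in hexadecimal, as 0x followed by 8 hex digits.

Stored little-endian, the bytes at ascending addresses are 06 01 A1 C5.
Read back as big-endian, the last byte is least significant, giving 0x0601A1C5.

0x0601A1C5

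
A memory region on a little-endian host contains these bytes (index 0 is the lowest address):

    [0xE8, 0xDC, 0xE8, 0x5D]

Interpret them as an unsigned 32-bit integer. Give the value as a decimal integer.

1575541992

Little-endian stores the least-significant byte at the lowest address.
Reassemble most-significant byte first: 5D E8 DC E8 → 0x5DE8DCE8.
0x5DE8DCE8 = 1575541992.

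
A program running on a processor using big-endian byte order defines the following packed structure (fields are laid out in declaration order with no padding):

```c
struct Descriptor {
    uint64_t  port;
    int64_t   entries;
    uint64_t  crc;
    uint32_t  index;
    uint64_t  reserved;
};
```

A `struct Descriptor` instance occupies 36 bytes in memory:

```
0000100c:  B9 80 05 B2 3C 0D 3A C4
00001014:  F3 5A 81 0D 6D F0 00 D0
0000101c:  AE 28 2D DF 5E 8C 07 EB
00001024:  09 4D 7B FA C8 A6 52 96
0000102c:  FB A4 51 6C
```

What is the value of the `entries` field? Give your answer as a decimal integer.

`entries` follows `port` (8 bytes), so it starts at byte offset 8 and occupies 8 bytes.
Bytes at offsets 8..15: F3 5A 81 0D 6D F0 00 D0.
Big-endian stores the most-significant byte at the lowest address.
The bytes are already most-significant first: 0xF35A810D6DF000D0.
Top bit is set, so as a signed 64-bit value this is 0xF35A810D6DF000D0 − 2^64 = -911274079910100784.

-911274079910100784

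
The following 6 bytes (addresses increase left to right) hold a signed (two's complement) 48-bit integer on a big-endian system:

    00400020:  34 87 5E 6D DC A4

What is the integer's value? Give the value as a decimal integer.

In big-endian order the high byte comes first in memory.
The bytes are already most-significant first: 0x34875E6DDCA4.
0x34875E6DDCA4 = 57756009487524.

57756009487524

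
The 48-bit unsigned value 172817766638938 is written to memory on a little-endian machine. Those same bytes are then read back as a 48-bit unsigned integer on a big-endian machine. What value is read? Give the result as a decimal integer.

99392376090013

172817766638938 in 48-bit hexadecimal is 0x9D2D4597655A.
Stored little-endian, the bytes at ascending addresses are 5A 65 97 45 2D 9D.
Read back as big-endian, the last byte is least significant, giving 0x5A6597452D9D.
0x5A6597452D9D = 99392376090013.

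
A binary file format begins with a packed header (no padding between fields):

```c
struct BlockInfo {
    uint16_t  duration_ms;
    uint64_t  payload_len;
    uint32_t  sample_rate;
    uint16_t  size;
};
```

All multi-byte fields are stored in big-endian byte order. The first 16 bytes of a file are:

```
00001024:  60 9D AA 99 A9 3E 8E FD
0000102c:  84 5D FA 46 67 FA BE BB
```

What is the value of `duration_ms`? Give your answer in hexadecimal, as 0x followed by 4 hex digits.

`duration_ms` is the first field, at byte offset 0, occupying 2 bytes.
Bytes at offsets 0..1: 60 9D.
Big-endian: lowest address holds the most-significant byte.
The bytes are already most-significant first: 0x609D.

0x609D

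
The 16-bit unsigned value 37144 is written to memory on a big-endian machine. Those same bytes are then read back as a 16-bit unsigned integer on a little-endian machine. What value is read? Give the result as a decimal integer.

37144 in 16-bit hexadecimal is 0x9118.
Stored big-endian, the bytes at ascending addresses are 91 18.
Read back as little-endian, the first byte is least significant, giving 0x1891.
0x1891 = 6289.

6289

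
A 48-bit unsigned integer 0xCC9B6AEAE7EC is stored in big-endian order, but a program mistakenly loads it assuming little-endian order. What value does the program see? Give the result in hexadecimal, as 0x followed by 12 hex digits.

Stored big-endian, the bytes at ascending addresses are CC 9B 6A EA E7 EC.
Read back as little-endian, the first byte is least significant, giving 0xECE7EA6A9BCC.

0xECE7EA6A9BCC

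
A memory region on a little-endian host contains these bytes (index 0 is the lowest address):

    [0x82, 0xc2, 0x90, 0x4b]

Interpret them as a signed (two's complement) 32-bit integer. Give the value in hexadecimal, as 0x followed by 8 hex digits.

0x4B90C282

Little-endian stores the least-significant byte at the lowest address.
Reassemble most-significant byte first: 4B 90 C2 82 → 0x4B90C282.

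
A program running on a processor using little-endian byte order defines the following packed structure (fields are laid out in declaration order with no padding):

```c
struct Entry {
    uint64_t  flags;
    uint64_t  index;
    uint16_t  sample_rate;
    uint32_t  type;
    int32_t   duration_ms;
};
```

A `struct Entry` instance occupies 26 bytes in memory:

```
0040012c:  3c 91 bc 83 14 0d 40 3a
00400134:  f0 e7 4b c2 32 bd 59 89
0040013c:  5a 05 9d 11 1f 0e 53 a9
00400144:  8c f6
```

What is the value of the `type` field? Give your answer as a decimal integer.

236917149

`type` follows `flags` (8 B), `index` (8 B), `sample_rate` (2 B), so it starts at offset 8 + 8 + 2 = 18 and occupies 4 bytes.
Bytes at offsets 18..21: 9D 11 1F 0E.
In little-endian order the low byte comes first in memory.
Reassemble most-significant byte first: 0E 1F 11 9D → 0x0E1F119D.
0x0E1F119D = 236917149.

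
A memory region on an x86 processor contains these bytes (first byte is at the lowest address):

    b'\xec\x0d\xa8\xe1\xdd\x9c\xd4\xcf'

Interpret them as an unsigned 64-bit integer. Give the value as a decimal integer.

14975767137701334508

Little-endian stores the least-significant byte at the lowest address.
Reassemble most-significant byte first: CF D4 9C DD E1 A8 0D EC → 0xCFD49CDDE1A80DEC.
0xCFD49CDDE1A80DEC = 14975767137701334508.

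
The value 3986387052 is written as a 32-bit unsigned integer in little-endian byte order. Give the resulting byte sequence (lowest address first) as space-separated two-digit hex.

6C 70 9B ED

3986387052 in hexadecimal, padded to 32 bits, is 0xED9B706C.
Split into bytes (most-significant first): ED 9B 70 6C.
In little-endian order the low byte comes first in memory.
So at ascending addresses the bytes are 6C 70 9B ED.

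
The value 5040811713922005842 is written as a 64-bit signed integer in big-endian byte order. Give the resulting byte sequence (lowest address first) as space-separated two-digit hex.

45 F4 8F 8B E3 F2 FB 52

5040811713922005842 in hexadecimal, padded to 64 bits, is 0x45F48F8BE3F2FB52.
Split into bytes (most-significant first): 45 F4 8F 8B E3 F2 FB 52.
In big-endian order the high byte comes first in memory.
So the memory order matches the most-significant-first order: 45 F4 8F 8B E3 F2 FB 52.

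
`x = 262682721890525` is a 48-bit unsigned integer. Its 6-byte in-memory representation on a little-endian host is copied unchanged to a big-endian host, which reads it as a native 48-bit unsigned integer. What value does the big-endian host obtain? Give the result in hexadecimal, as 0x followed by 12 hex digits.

262682721890525 in 48-bit hexadecimal is 0xEEE89653B0DD.
Stored little-endian, the bytes at ascending addresses are DD B0 53 96 E8 EE.
Read back as big-endian, the last byte is least significant, giving 0xDDB05396E8EE.

0xDDB05396E8EE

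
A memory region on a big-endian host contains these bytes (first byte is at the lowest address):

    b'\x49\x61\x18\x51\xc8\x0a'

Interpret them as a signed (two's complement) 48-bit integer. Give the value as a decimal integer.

80681368668170

Big-endian: lowest address holds the most-significant byte.
The bytes are already most-significant first: 0x49611851C80A.
0x49611851C80A = 80681368668170.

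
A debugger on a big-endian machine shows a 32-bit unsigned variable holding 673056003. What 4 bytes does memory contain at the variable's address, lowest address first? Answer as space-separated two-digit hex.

28 1E 05 03

673056003 in hexadecimal, padded to 32 bits, is 0x281E0503.
Split into bytes (most-significant first): 28 1E 05 03.
Big-endian: lowest address holds the most-significant byte.
So the memory order matches the most-significant-first order: 28 1E 05 03.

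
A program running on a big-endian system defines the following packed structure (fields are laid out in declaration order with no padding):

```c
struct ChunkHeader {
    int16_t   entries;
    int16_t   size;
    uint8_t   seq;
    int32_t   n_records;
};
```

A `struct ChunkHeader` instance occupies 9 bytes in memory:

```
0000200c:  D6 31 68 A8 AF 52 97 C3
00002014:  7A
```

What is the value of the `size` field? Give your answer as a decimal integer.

26792

`size` follows `entries` (2 bytes), so it starts at byte offset 2 and occupies 2 bytes.
Bytes at offsets 2..3: 68 A8.
In big-endian order the high byte comes first in memory.
The bytes are already most-significant first: 0x68A8.
0x68A8 = 26792.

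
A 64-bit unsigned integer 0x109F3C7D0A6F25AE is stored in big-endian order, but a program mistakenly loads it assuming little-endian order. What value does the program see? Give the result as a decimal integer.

12548558027579236112

Stored big-endian, the bytes at ascending addresses are 10 9F 3C 7D 0A 6F 25 AE.
Read back as little-endian, the first byte is least significant, giving 0xAE256F0A7D3C9F10.
0xAE256F0A7D3C9F10 = 12548558027579236112.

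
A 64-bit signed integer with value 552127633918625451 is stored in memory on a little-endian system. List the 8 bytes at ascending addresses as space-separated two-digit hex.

552127633918625451 in hexadecimal, padded to 64 bits, is 0x07A98D28626586AB.
Split into bytes (most-significant first): 07 A9 8D 28 62 65 86 AB.
Little-endian: lowest address holds the least-significant byte.
So at ascending addresses the bytes are AB 86 65 62 28 8D A9 07.

AB 86 65 62 28 8D A9 07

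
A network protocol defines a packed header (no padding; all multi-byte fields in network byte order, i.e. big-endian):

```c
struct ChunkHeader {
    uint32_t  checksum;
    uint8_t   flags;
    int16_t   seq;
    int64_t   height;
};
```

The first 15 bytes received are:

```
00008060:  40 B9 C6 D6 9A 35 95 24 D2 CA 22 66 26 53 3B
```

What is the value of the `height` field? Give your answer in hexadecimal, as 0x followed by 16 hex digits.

`height` follows `checksum` (4 B), `flags` (1 B), `seq` (2 B), so it starts at offset 4 + 1 + 2 = 7 and occupies 8 bytes.
Bytes at offsets 7..14: 24 D2 CA 22 66 26 53 3B.
Big-endian stores the most-significant byte at the lowest address.
The bytes are already most-significant first: 0x24D2CA226626533B.

0x24D2CA226626533B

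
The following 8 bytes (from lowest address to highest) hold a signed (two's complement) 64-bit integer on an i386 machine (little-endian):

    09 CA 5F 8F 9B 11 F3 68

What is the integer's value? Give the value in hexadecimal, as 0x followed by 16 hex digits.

0x68F3119B8F5FCA09

Little-endian: lowest address holds the least-significant byte.
Reassemble most-significant byte first: 68 F3 11 9B 8F 5F CA 09 → 0x68F3119B8F5FCA09.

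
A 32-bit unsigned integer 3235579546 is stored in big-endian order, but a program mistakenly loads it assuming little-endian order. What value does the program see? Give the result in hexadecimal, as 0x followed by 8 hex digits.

0x9A06DBC0

3235579546 in 32-bit hexadecimal is 0xC0DB069A.
Stored big-endian, the bytes at ascending addresses are C0 DB 06 9A.
Read back as little-endian, the first byte is least significant, giving 0x9A06DBC0.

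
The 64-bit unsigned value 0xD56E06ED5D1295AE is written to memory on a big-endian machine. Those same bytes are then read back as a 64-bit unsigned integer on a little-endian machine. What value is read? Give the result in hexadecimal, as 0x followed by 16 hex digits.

0xAE95125DED066ED5

Stored big-endian, the bytes at ascending addresses are D5 6E 06 ED 5D 12 95 AE.
Read back as little-endian, the first byte is least significant, giving 0xAE95125DED066ED5.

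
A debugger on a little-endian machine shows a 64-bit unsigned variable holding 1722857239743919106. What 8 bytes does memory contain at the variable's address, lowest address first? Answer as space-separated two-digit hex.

1722857239743919106 in hexadecimal, padded to 64 bits, is 0x17E8D1880DA57402.
Split into bytes (most-significant first): 17 E8 D1 88 0D A5 74 02.
Little-endian stores the least-significant byte at the lowest address.
So at ascending addresses the bytes are 02 74 A5 0D 88 D1 E8 17.

02 74 A5 0D 88 D1 E8 17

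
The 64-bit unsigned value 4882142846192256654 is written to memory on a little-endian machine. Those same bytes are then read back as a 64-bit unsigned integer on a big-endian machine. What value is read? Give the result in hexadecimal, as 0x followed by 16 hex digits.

4882142846192256654 in 64-bit hexadecimal is 0x43C0DB0D4A01068E.
Stored little-endian, the bytes at ascending addresses are 8E 06 01 4A 0D DB C0 43.
Read back as big-endian, the last byte is least significant, giving 0x8E06014A0DDBC043.

0x8E06014A0DDBC043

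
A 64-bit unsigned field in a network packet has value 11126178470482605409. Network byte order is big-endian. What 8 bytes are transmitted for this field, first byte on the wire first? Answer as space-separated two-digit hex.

9A 68 20 5E B0 B6 F5 61

11126178470482605409 in hexadecimal, padded to 64 bits, is 0x9A68205EB0B6F561.
Split into bytes (most-significant first): 9A 68 20 5E B0 B6 F5 61.
In big-endian order the high byte comes first in memory.
So the memory order matches the most-significant-first order: 9A 68 20 5E B0 B6 F5 61.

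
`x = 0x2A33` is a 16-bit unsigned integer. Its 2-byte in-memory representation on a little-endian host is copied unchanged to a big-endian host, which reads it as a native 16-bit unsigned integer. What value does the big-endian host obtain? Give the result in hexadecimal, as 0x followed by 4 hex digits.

Stored little-endian, the bytes at ascending addresses are 33 2A.
Read back as big-endian, the last byte is least significant, giving 0x332A.

0x332A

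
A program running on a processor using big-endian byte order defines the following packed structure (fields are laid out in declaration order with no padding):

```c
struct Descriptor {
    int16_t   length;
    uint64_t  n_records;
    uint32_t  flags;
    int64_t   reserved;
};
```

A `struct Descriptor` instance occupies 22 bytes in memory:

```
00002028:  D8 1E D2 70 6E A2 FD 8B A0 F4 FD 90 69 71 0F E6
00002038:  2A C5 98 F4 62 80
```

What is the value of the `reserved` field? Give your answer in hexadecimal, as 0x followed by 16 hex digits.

`reserved` follows `length` (2 B), `n_records` (8 B), `flags` (4 B), so it starts at offset 2 + 8 + 4 = 14 and occupies 8 bytes.
Bytes at offsets 14..21: 0F E6 2A C5 98 F4 62 80.
Big-endian stores the most-significant byte at the lowest address.
The bytes are already most-significant first: 0x0FE62AC598F46280.

0x0FE62AC598F46280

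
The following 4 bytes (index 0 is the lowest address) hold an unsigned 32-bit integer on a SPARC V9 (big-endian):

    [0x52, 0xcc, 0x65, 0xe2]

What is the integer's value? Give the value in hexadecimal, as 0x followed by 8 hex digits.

Big-endian stores the most-significant byte at the lowest address.
The bytes are already most-significant first: 0x52CC65E2.

0x52CC65E2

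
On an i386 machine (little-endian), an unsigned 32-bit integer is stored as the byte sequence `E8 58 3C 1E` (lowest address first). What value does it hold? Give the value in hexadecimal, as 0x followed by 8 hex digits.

Little-endian stores the least-significant byte at the lowest address.
Reassemble most-significant byte first: 1E 3C 58 E8 → 0x1E3C58E8.

0x1E3C58E8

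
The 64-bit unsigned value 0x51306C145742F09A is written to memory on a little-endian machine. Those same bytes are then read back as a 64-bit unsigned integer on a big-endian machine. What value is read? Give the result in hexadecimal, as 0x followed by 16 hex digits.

0x9AF04257146C3051

Stored little-endian, the bytes at ascending addresses are 9A F0 42 57 14 6C 30 51.
Read back as big-endian, the last byte is least significant, giving 0x9AF04257146C3051.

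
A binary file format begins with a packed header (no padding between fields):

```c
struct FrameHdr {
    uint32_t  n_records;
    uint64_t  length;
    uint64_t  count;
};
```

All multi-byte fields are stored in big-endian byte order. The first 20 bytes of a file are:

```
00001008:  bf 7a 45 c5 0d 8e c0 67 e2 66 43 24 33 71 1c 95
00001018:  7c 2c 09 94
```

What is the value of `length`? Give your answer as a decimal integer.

976929721598493476

`length` follows `n_records` (4 bytes), so it starts at byte offset 4 and occupies 8 bytes.
Bytes at offsets 4..11: 0D 8E C0 67 E2 66 43 24.
In big-endian order the high byte comes first in memory.
The bytes are already most-significant first: 0x0D8EC067E2664324.
0x0D8EC067E2664324 = 976929721598493476.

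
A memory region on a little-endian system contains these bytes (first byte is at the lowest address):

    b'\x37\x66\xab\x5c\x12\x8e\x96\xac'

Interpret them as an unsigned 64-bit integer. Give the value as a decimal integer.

12436283630545495607

Little-endian: lowest address holds the least-significant byte.
Reassemble most-significant byte first: AC 96 8E 12 5C AB 66 37 → 0xAC968E125CAB6637.
0xAC968E125CAB6637 = 12436283630545495607.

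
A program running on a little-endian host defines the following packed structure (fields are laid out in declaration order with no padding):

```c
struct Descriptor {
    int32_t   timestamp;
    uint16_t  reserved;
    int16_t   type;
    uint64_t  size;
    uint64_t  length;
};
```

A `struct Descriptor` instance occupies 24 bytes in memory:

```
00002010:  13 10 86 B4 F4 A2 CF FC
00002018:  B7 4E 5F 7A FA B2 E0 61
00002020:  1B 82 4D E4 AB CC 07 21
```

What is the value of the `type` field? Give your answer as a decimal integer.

`type` follows `timestamp` (4 B), `reserved` (2 B), so it starts at offset 4 + 2 = 6 and occupies 2 bytes.
Bytes at offsets 6..7: CF FC.
Little-endian stores the least-significant byte at the lowest address.
Reassemble most-significant byte first: FC CF → 0xFCCF.
Top bit is set, so as a signed 16-bit value this is 0xFCCF − 2^16 = -817.

-817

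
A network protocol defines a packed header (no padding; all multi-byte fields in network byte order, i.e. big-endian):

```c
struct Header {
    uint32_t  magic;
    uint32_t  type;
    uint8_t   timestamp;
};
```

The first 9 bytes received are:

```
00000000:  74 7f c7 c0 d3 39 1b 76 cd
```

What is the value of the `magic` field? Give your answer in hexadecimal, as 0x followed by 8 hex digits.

0x747FC7C0

`magic` is the first field, at byte offset 0, occupying 4 bytes.
Bytes at offsets 0..3: 74 7F C7 C0.
In big-endian order the high byte comes first in memory.
The bytes are already most-significant first: 0x747FC7C0.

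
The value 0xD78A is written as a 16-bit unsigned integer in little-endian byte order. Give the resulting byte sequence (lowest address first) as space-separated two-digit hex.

Split into bytes (most-significant first): D7 8A.
Little-endian stores the least-significant byte at the lowest address.
So at ascending addresses the bytes are 8A D7.

8A D7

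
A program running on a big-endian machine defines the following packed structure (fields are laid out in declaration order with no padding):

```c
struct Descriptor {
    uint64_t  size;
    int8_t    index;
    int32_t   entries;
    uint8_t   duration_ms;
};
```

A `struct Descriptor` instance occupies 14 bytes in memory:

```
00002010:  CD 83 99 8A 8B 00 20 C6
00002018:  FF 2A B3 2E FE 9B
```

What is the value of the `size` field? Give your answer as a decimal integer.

`size` is the first field, at byte offset 0, occupying 8 bytes.
Bytes at offsets 0..7: CD 83 99 8A 8B 00 20 C6.
Big-endian: lowest address holds the most-significant byte.
The bytes are already most-significant first: 0xCD83998A8B0020C6.
0xCD83998A8B0020C6 = 14808848820040900806.

14808848820040900806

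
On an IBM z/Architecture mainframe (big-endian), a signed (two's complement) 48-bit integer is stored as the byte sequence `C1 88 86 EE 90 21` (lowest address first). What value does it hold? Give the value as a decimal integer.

-68682853216223

In big-endian order the high byte comes first in memory.
The bytes are already most-significant first: 0xC18886EE9021.
Top bit is set, so as a signed 48-bit value this is 0xC18886EE9021 − 2^48 = -68682853216223.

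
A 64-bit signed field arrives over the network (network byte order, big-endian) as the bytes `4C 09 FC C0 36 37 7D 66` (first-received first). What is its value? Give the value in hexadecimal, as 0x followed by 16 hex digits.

0x4C09FCC036377D66

Big-endian stores the most-significant byte at the lowest address.
The bytes are already most-significant first: 0x4C09FCC036377D66.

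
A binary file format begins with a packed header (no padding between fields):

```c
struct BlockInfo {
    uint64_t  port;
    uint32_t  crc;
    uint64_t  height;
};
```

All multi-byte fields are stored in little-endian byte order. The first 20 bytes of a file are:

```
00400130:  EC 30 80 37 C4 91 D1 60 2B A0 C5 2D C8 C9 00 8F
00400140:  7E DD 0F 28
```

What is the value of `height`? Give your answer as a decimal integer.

`height` follows `port` (8 B), `crc` (4 B), so it starts at offset 8 + 4 = 12 and occupies 8 bytes.
Bytes at offsets 12..19: C8 C9 00 8F 7E DD 0F 28.
In little-endian order the low byte comes first in memory.
Reassemble most-significant byte first: 28 0F DD 7E 8F 00 C9 C8 → 0x280FDD7E8F00C9C8.
0x280FDD7E8F00C9C8 = 2886769421802588616.

2886769421802588616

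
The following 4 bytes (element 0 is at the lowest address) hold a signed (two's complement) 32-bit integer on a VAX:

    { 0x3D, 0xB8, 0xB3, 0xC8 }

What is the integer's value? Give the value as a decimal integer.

-927745987

Little-endian stores the least-significant byte at the lowest address.
Reassemble most-significant byte first: C8 B3 B8 3D → 0xC8B3B83D.
Top bit is set, so as a signed 32-bit value this is 0xC8B3B83D − 2^32 = -927745987.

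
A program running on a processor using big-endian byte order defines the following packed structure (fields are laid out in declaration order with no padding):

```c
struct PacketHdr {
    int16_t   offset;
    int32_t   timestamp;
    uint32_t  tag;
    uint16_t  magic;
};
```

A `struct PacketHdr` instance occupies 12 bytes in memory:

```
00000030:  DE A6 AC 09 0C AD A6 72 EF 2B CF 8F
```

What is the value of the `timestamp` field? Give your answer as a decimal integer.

-1408693075

`timestamp` follows `offset` (2 bytes), so it starts at byte offset 2 and occupies 4 bytes.
Bytes at offsets 2..5: AC 09 0C AD.
Big-endian stores the most-significant byte at the lowest address.
The bytes are already most-significant first: 0xAC090CAD.
Top bit is set, so as a signed 32-bit value this is 0xAC090CAD − 2^32 = -1408693075.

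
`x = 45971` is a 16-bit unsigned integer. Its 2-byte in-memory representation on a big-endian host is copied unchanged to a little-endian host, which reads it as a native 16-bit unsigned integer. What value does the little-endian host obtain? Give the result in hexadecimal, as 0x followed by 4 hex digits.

45971 in 16-bit hexadecimal is 0xB393.
Stored big-endian, the bytes at ascending addresses are B3 93.
Read back as little-endian, the first byte is least significant, giving 0x93B3.

0x93B3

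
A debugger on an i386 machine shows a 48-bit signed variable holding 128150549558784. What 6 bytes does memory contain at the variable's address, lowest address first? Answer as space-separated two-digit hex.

00 F6 FB 5F 8D 74

128150549558784 in hexadecimal, padded to 48 bits, is 0x748D5FFBF600.
Split into bytes (most-significant first): 74 8D 5F FB F6 00.
In little-endian order the low byte comes first in memory.
So at ascending addresses the bytes are 00 F6 FB 5F 8D 74.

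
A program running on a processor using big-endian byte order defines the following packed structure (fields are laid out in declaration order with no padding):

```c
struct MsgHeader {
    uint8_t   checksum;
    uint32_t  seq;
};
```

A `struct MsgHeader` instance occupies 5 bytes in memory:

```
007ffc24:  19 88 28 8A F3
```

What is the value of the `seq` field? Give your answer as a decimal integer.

`seq` follows `checksum` (1 byte), so it starts at byte offset 1 and occupies 4 bytes.
Bytes at offsets 1..4: 88 28 8A F3.
In big-endian order the high byte comes first in memory.
The bytes are already most-significant first: 0x88288AF3.
0x88288AF3 = 2284358387.

2284358387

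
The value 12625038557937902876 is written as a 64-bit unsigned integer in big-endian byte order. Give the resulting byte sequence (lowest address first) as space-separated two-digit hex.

12625038557937902876 in hexadecimal, padded to 64 bits, is 0xAF3525AD997FA51C.
Split into bytes (most-significant first): AF 35 25 AD 99 7F A5 1C.
In big-endian order the high byte comes first in memory.
So the memory order matches the most-significant-first order: AF 35 25 AD 99 7F A5 1C.

AF 35 25 AD 99 7F A5 1C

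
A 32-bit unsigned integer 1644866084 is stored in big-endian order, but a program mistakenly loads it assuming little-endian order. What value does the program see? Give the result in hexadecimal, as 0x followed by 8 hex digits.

0x24AA0A62

1644866084 in 32-bit hexadecimal is 0x620AAA24.
Stored big-endian, the bytes at ascending addresses are 62 0A AA 24.
Read back as little-endian, the first byte is least significant, giving 0x24AA0A62.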